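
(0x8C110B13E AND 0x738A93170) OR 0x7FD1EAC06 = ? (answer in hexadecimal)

0x7FD1EBD36

0x8C110B13E AND 0x738A93170 = 0x000003130.
Then OR with 0x7FD1EAC06.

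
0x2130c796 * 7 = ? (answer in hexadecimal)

Multiply each base-16 digit by 7, carrying:
  6×7 = 42 → write a carry 2
  9×7+2 = 65 → write 1 carry 4
  7×7+4 = 53 → write 5 carry 3
  c×7+3 = 87 → write 7 carry 5
  0×7+5 = 5 → write 5
  3×7 = 21 → write 5 carry 1
  1×7+1 = 8 → write 8
  2×7 = 14 → write e

0xe855751a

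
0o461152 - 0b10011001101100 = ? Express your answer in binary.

0b100011101111111110

0o461152 = 0b100110001001101010 in binary.
Subtract column by column in base 2:
  0-0 → 0
  1-0 → 1
  0-1 → 1 (borrow)
  1-1-1 → 1 (borrow)
  0-0-1 → 1 (borrow)
  1-1-1 → 1 (borrow)
  1-1-1 → 1 (borrow)
  0-0-1 → 1 (borrow)
  0-0-1 → 1 (borrow)
  1-1-1 → 1 (borrow)
  0-1-1 → 0 (borrow)
  0-0-1 → 1 (borrow)
  0-0-1 → 1 (borrow)
  1-1-1 → 1 (borrow)
  1-0-1 → 0
  0-0 → 0
  0-0 → 0
  1-0 → 1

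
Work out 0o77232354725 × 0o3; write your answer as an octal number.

0o275717306577

Multiply each base-8 digit by 3, carrying:
  5×3 = 15 → write 7 carry 1
  2×3+1 = 7 → write 7
  7×3 = 21 → write 5 carry 2
  4×3+2 = 14 → write 6 carry 1
  5×3+1 = 16 → write 0 carry 2
  3×3+2 = 11 → write 3 carry 1
  2×3+1 = 7 → write 7
  3×3 = 9 → write 1 carry 1
  2×3+1 = 7 → write 7
  7×3 = 21 → write 5 carry 2
  7×3+2 = 23 → write 7 carry 2
  remaining carry: 2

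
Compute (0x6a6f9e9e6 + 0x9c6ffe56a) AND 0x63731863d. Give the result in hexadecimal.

Add column by column in base 16, right to left:
  6+a = 0 carry 1
  e+6+1 = 5 carry 1
  9+5+1 = f
  e+e = c carry 1
  9+f+1 = 9 carry 1
  f+f+1 = f carry 1
  6+6+1 = d
  a+c = 6 carry 1
  6+9+1 = 0 carry 1
  final carry 1
Sum = 0x106df9cf50; now AND with 0x63731863d:
  1&0=0, 0&6=0, 6&3=2, d&7=5, f&3=3, 9&1=1, c&8=8, f&6=6, 5&3=1, 0&d=0

0x25318610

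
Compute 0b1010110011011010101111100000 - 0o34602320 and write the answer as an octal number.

0o1226523420

0b1010110011011010101111100000 = 0o1263325740 in octal.
Subtract column by column in base 8:
  0-0 → 0
  4-2 → 2
  7-3 → 4
  5-2 → 3
  2-0 → 2
  3-6 → 5 (borrow)
  3-4-1 → 6 (borrow)
  6-3-1 → 2
  2-0 → 2
  1-0 → 1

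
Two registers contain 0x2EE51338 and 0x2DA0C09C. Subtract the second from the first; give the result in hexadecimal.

0x144529C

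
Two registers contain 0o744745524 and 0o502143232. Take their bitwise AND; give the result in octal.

0o500141020

AND each oct digit independently (no carries):
  7&5=5, 4&0=0, 4&2=0, 7&1=1, 4&4=4, 5&3=1, 5&2=0, 2&3=2, 4&2=0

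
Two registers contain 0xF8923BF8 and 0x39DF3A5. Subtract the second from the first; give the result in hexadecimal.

Subtract column by column in base 16:
  8-5 → 3
  F-A → 5
  B-3 → 8
  3-F → 4 (borrow)
  2-D-1 → 4 (borrow)
  9-9-1 → F (borrow)
  8-3-1 → 4
  F-0 → F

0xF4F44853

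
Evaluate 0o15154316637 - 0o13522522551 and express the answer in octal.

0o1431574066

Subtract column by column in base 8:
  7-1 → 6
  3-5 → 6 (borrow)
  6-5-1 → 0
  6-2 → 4
  1-2 → 7 (borrow)
  3-5-1 → 5 (borrow)
  4-2-1 → 1
  5-2 → 3
  1-5 → 4 (borrow)
  5-3-1 → 1
  1-1 → 0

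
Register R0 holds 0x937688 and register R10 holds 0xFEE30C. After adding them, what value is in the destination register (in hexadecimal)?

0x1925994

Add column by column in base 16, right to left:
  8+C = 4 carry 1
  8+0+1 = 9
  6+3 = 9
  7+E = 5 carry 1
  3+E+1 = 2 carry 1
  9+F+1 = 9 carry 1
  final carry 1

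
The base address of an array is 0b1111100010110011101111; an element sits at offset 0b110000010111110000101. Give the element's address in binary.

0b10101100101110001110100

Add column by column in base 2, right to left:
  1+1 = 0 carry 1
  1+0+1 = 0 carry 1
  1+1+1 = 1 carry 1
  1+0+1 = 0 carry 1
  0+0+1 = 1
  1+0 = 1
  1+0 = 1
  1+1 = 0 carry 1
  0+1+1 = 0 carry 1
  0+1+1 = 0 carry 1
  1+1+1 = 1 carry 1
  1+1+1 = 1 carry 1
  0+0+1 = 1
  1+1 = 0 carry 1
  0+0+1 = 1
  0+0 = 0
  0+0 = 0
  1+0 = 1
  1+0 = 1
  1+1 = 0 carry 1
  1+1+1 = 1 carry 1
  1+0+1 = 0 carry 1
  final carry 1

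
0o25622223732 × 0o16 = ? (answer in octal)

0o461000026754

Multiply each base-8 digit by 14, carrying:
  2×14 = 28 → write 4 carry 3
  3×14+3 = 45 → write 5 carry 5
  7×14+5 = 103 → write 7 carry 12
  3×14+12 = 54 → write 6 carry 6
  2×14+6 = 34 → write 2 carry 4
  2×14+4 = 32 → write 0 carry 4
  2×14+4 = 32 → write 0 carry 4
  2×14+4 = 32 → write 0 carry 4
  6×14+4 = 88 → write 0 carry 11
  5×14+11 = 81 → write 1 carry 10
  2×14+10 = 38 → write 6 carry 4
  remaining carry: 4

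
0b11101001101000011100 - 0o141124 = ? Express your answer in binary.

0o141124 = 0b1100001001010100 in binary.
Subtract column by column in base 2:
  0-0 → 0
  0-0 → 0
  1-1 → 0
  1-0 → 1
  1-1 → 0
  0-0 → 0
  0-1 → 1 (borrow)
  0-0-1 → 1 (borrow)
  0-0-1 → 1 (borrow)
  1-1-1 → 1 (borrow)
  0-0-1 → 1 (borrow)
  1-0-1 → 0
  1-0 → 1
  0-0 → 0
  0-1 → 1 (borrow)
  1-1-1 → 1 (borrow)
  0-0-1 → 1 (borrow)
  1-0-1 → 0
  1-0 → 1
  1-0 → 1

0b11011101011111001000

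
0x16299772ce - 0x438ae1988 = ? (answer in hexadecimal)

0x11f0e95946

Subtract column by column in base 16:
  e-8 → 6
  c-8 → 4
  2-9 → 9 (borrow)
  7-1-1 → 5
  7-e → 9 (borrow)
  9-a-1 → e (borrow)
  9-8-1 → 0
  2-3 → f (borrow)
  6-4-1 → 1
  1-0 → 1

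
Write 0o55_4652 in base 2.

Each octal digit is 3 bits: 5=101 5=101 4=100 6=110 5=101 2=010.

0b101101100110101010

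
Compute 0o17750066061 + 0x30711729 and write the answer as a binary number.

0b10110000000100011000001101011010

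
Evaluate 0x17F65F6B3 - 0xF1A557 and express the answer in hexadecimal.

0x17E74515C

Subtract column by column in base 16:
  3-7 → C (borrow)
  B-5-1 → 5
  6-5 → 1
  F-A → 5
  5-1 → 4
  6-F → 7 (borrow)
  F-0-1 → E
  7-0 → 7
  1-0 → 1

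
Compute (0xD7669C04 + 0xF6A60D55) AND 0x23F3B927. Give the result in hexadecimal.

Add column by column in base 16, right to left:
  4+5 = 9
  0+5 = 5
  C+D = 9 carry 1
  9+0+1 = A
  6+6 = C
  6+A = 0 carry 1
  7+6+1 = E
  D+F = C carry 1
  final carry 1
Sum = 0x1CE0CA959; now AND with 0x23F3B927:
  1&0=0, C&2=0, E&3=2, 0&F=0, C&3=0, A&B=A, 9&9=9, 5&2=0, 9&7=1

0x200A901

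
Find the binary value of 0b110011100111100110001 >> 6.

0b110011100111100

Right shift by 6: drop the 6 least-significant bits.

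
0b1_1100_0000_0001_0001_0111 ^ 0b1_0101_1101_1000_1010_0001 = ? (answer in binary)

0b010011101100110110110

XOR bit by bit (1 where the bits differ):
  111000000000100010111
^ 101011101100010100001
= 010011101100110110110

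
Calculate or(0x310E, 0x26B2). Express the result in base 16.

OR each hex digit independently (no carries):
  3|2=3, 1|6=7, 0|B=B, E|2=E

0x37BE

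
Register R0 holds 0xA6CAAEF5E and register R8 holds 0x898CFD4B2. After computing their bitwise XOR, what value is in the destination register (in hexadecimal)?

XOR each hex digit independently (no carries):
  A^8=2, 6^9=F, C^8=4, A^C=6, A^F=5, E^D=3, F^4=B, 5^B=E, E^2=C

0x2F4653BEC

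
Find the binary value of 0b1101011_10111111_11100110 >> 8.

Right shift by 8: drop the 8 least-significant bits.

0b110101110111111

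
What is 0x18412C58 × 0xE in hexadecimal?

0x153906CD0

Multiply each base-16 digit by 14, carrying:
  8×14 = 112 → write 0 carry 7
  5×14+7 = 77 → write D carry 4
  C×14+4 = 172 → write C carry 10
  2×14+10 = 38 → write 6 carry 2
  1×14+2 = 16 → write 0 carry 1
  4×14+1 = 57 → write 9 carry 3
  8×14+3 = 115 → write 3 carry 7
  1×14+7 = 21 → write 5 carry 1
  remaining carry: 1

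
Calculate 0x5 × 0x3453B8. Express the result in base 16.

Multiply each base-16 digit by 5, carrying:
  8×5 = 40 → write 8 carry 2
  B×5+2 = 57 → write 9 carry 3
  3×5+3 = 18 → write 2 carry 1
  5×5+1 = 26 → write A carry 1
  4×5+1 = 21 → write 5 carry 1
  3×5+1 = 16 → write 0 carry 1
  remaining carry: 1

0x105A298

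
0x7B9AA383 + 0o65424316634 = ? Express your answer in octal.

0x7B9AA383 = 0o17346521603 in octal.
Add column by column in base 8, right to left:
  3+4 = 7
  0+3 = 3
  6+6 = 4 carry 1
  1+6+1 = 0 carry 1
  2+1+1 = 4
  5+3 = 0 carry 1
  6+4+1 = 3 carry 1
  4+2+1 = 7
  3+4 = 7
  7+5 = 4 carry 1
  1+6+1 = 0 carry 1
  final carry 1

0o104773040437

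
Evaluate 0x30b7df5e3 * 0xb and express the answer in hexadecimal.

0x217e6990c1

Multiply each base-16 digit by 11, carrying:
  3×11 = 33 → write 1 carry 2
  e×11+2 = 156 → write c carry 9
  5×11+9 = 64 → write 0 carry 4
  f×11+4 = 169 → write 9 carry 10
  d×11+10 = 153 → write 9 carry 9
  7×11+9 = 86 → write 6 carry 5
  b×11+5 = 126 → write e carry 7
  0×11+7 = 7 → write 7
  3×11 = 33 → write 1 carry 2
  remaining carry: 2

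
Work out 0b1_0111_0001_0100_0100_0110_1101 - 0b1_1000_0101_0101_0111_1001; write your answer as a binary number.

0b1010110001110111011110100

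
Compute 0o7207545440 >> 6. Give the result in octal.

Shifting right by 6 bits = 2 oct digits: drop the last 2.

0o72075454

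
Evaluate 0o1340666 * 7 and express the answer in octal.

0o12045772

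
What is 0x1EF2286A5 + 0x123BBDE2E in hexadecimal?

Add column by column in base 16, right to left:
  5+E = 3 carry 1
  A+2+1 = D
  6+E = 4 carry 1
  8+D+1 = 6 carry 1
  2+B+1 = E
  2+B = D
  F+3 = 2 carry 1
  E+2+1 = 1 carry 1
  1+1+1 = 3

0x312DE64D3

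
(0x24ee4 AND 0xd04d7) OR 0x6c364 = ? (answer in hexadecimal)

0x6c7e4

0x24ee4 AND 0xd04d7 = 0x004c4.
Then OR with 0x6c364.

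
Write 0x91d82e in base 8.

0o44354056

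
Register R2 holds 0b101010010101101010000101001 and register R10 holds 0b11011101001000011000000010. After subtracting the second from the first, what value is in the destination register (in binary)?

Subtract column by column in base 2:
  1-0 → 1
  0-1 → 1 (borrow)
  0-0-1 → 1 (borrow)
  1-0-1 → 0
  0-0 → 0
  1-0 → 1
  0-0 → 0
  0-0 → 0
  0-0 → 0
  0-1 → 1 (borrow)
  1-1-1 → 1 (borrow)
  0-0-1 → 1 (borrow)
  1-0-1 → 0
  0-0 → 0
  1-0 → 1
  1-1 → 0
  0-0 → 0
  1-0 → 1
  0-1 → 1 (borrow)
  1-0-1 → 0
  0-1 → 1 (borrow)
  0-1-1 → 0 (borrow)
  1-1-1 → 1 (borrow)
  0-0-1 → 1 (borrow)
  1-1-1 → 1 (borrow)
  0-1-1 → 0 (borrow)
  1-0-1 → 0

0b1110101100100111000100111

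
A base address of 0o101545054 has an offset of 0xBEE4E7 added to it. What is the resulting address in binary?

0b1110001011010111100010011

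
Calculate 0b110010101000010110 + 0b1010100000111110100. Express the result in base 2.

0b10000110110000001010

Add column by column in base 2, right to left:
  0+0 = 0
  1+0 = 1
  1+1 = 0 carry 1
  0+0+1 = 1
  1+1 = 0 carry 1
  0+1+1 = 0 carry 1
  0+1+1 = 0 carry 1
  0+1+1 = 0 carry 1
  0+1+1 = 0 carry 1
  1+0+1 = 0 carry 1
  0+0+1 = 1
  1+0 = 1
  0+0 = 0
  1+0 = 1
  0+1 = 1
  0+0 = 0
  1+1 = 0 carry 1
  1+0+1 = 0 carry 1
  0+1+1 = 0 carry 1
  final carry 1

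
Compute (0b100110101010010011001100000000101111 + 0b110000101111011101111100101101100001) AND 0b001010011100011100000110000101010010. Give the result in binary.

0b10011000010000000000000100010000

Add column by column in base 2, right to left:
  1+1 = 0 carry 1
  1+0+1 = 0 carry 1
  1+0+1 = 0 carry 1
  1+0+1 = 0 carry 1
  0+0+1 = 1
  1+1 = 0 carry 1
  0+1+1 = 0 carry 1
  0+0+1 = 1
  0+1 = 1
  0+1 = 1
  0+0 = 0
  0+1 = 1
  0+0 = 0
  0+0 = 0
  1+1 = 0 carry 1
  1+1+1 = 1 carry 1
  0+1+1 = 0 carry 1
  0+1+1 = 0 carry 1
  1+1+1 = 1 carry 1
  1+0+1 = 0 carry 1
  0+1+1 = 0 carry 1
  0+1+1 = 0 carry 1
  1+1+1 = 1 carry 1
  0+0+1 = 1
  0+1 = 1
  1+1 = 0 carry 1
  0+1+1 = 0 carry 1
  1+1+1 = 1 carry 1
  0+0+1 = 1
  1+1 = 0 carry 1
  0+0+1 = 1
  1+0 = 1
  1+0 = 1
  0+0 = 0
  0+1 = 1
  1+1 = 0 carry 1
  final carry 1
Sum = 0b1010111011001110001001000101110010000; now AND with 0b001010011100011100000110000101010010:
  1010111011001110001001000101110010000
& 0001010011100011100000110000101010010
= 0000010011000010000000000000100010000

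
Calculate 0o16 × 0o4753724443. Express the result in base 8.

Multiply each base-8 digit by 14, carrying:
  3×14 = 42 → write 2 carry 5
  4×14+5 = 61 → write 5 carry 7
  4×14+7 = 63 → write 7 carry 7
  4×14+7 = 63 → write 7 carry 7
  2×14+7 = 35 → write 3 carry 4
  7×14+4 = 102 → write 6 carry 12
  3×14+12 = 54 → write 6 carry 6
  5×14+6 = 76 → write 4 carry 9
  7×14+9 = 107 → write 3 carry 13
  4×14+13 = 69 → write 5 carry 8
  remaining carry: 10

0o105346637752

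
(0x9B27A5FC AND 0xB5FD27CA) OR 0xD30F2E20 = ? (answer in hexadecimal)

0xD32F2FE8

0x9B27A5FC AND 0xB5FD27CA = 0x912525C8.
Then OR with 0xD30F2E20.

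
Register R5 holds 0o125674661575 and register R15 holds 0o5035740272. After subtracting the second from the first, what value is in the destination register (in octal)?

Subtract column by column in base 8:
  5-2 → 3
  7-7 → 0
  5-2 → 3
  1-0 → 1
  6-4 → 2
  6-7 → 7 (borrow)
  4-5-1 → 6 (borrow)
  7-3-1 → 3
  6-0 → 6
  5-5 → 0
  2-0 → 2
  1-0 → 1

0o120636721303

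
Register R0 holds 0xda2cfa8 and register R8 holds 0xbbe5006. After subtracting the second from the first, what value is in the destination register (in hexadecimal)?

0x1e47fa2

Subtract column by column in base 16:
  8-6 → 2
  a-0 → a
  f-0 → f
  c-5 → 7
  2-e → 4 (borrow)
  a-b-1 → e (borrow)
  d-b-1 → 1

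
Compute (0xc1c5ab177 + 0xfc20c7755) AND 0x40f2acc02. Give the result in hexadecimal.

0xe220800

Add column by column in base 16, right to left:
  7+5 = c
  7+5 = c
  1+7 = 8
  b+7 = 2 carry 1
  a+c+1 = 7 carry 1
  5+0+1 = 6
  c+2 = e
  1+c = d
  c+f = b carry 1
  final carry 1
Sum = 0x1bde6728cc; now AND with 0x40f2acc02:
  1&0=0, b&4=0, d&0=0, e&f=e, 6&2=2, 7&a=2, 2&c=0, 8&c=8, c&0=0, c&2=0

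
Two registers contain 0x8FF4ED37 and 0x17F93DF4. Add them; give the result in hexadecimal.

Add column by column in base 16, right to left:
  7+4 = B
  3+F = 2 carry 1
  D+D+1 = B carry 1
  E+3+1 = 2 carry 1
  4+9+1 = E
  F+F = E carry 1
  F+7+1 = 7 carry 1
  8+1+1 = A

0xA7EE2B2B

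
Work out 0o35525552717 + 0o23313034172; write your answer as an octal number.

Add column by column in base 8, right to left:
  7+2 = 1 carry 1
  1+7+1 = 1 carry 1
  7+1+1 = 1 carry 1
  2+4+1 = 7
  5+3 = 0 carry 1
  5+0+1 = 6
  5+3 = 0 carry 1
  2+1+1 = 4
  5+3 = 0 carry 1
  5+3+1 = 1 carry 1
  3+2+1 = 6

0o61040607111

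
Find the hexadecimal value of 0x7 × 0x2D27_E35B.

0x13C17377D

Multiply each base-16 digit by 7, carrying:
  B×7 = 77 → write D carry 4
  5×7+4 = 39 → write 7 carry 2
  3×7+2 = 23 → write 7 carry 1
  E×7+1 = 99 → write 3 carry 6
  7×7+6 = 55 → write 7 carry 3
  2×7+3 = 17 → write 1 carry 1
  D×7+1 = 92 → write C carry 5
  2×7+5 = 19 → write 3 carry 1
  remaining carry: 1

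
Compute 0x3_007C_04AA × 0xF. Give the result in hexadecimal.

Multiply each base-16 digit by 15, carrying:
  A×15 = 150 → write 6 carry 9
  A×15+9 = 159 → write F carry 9
  4×15+9 = 69 → write 5 carry 4
  0×15+4 = 4 → write 4
  C×15 = 180 → write 4 carry 11
  7×15+11 = 116 → write 4 carry 7
  0×15+7 = 7 → write 7
  0×15 = 0 → write 0
  3×15 = 45 → write D carry 2
  remaining carry: 2

0x2D074445F6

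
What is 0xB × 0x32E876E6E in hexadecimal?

0x22FFD1BEBA

Multiply each base-16 digit by 11, carrying:
  E×11 = 154 → write A carry 9
  6×11+9 = 75 → write B carry 4
  E×11+4 = 158 → write E carry 9
  6×11+9 = 75 → write B carry 4
  7×11+4 = 81 → write 1 carry 5
  8×11+5 = 93 → write D carry 5
  E×11+5 = 159 → write F carry 9
  2×11+9 = 31 → write F carry 1
  3×11+1 = 34 → write 2 carry 2
  remaining carry: 2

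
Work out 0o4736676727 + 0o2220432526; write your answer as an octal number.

0o7157331455

Add column by column in base 8, right to left:
  7+6 = 5 carry 1
  2+2+1 = 5
  7+5 = 4 carry 1
  6+2+1 = 1 carry 1
  7+3+1 = 3 carry 1
  6+4+1 = 3 carry 1
  6+0+1 = 7
  3+2 = 5
  7+2 = 1 carry 1
  4+2+1 = 7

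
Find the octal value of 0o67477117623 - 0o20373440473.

Subtract column by column in base 8:
  3-3 → 0
  2-7 → 3 (borrow)
  6-4-1 → 1
  7-0 → 7
  1-4 → 5 (borrow)
  1-4-1 → 4 (borrow)
  7-3-1 → 3
  7-7 → 0
  4-3 → 1
  7-0 → 7
  6-2 → 4

0o47103457130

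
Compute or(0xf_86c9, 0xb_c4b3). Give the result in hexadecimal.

0xfc6fb

OR each hex digit independently (no carries):
  f|b=f, 8|c=c, 6|4=6, c|b=f, 9|3=b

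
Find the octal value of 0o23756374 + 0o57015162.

Add column by column in base 8, right to left:
  4+2 = 6
  7+6 = 5 carry 1
  3+1+1 = 5
  6+5 = 3 carry 1
  5+1+1 = 7
  7+0 = 7
  3+7 = 2 carry 1
  2+5+1 = 0 carry 1
  final carry 1

0o102773556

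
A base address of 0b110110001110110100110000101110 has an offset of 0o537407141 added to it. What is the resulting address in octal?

0o7356255217

0b110110001110110100110000101110 = 0o6616646056 in octal.
Add column by column in base 8, right to left:
  6+1 = 7
  5+4 = 1 carry 1
  0+1+1 = 2
  6+7 = 5 carry 1
  4+0+1 = 5
  6+4 = 2 carry 1
  6+7+1 = 6 carry 1
  1+3+1 = 5
  6+5 = 3 carry 1
  6+0+1 = 7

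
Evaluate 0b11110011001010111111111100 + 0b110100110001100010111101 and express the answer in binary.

0b100100111111100100010111001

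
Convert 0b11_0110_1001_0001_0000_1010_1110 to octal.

0o332210256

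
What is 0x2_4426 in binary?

Expand each hex digit to 4 bits: 2=0010 4=0100 4=0100 2=0010 6=0110.

0b100100010000100110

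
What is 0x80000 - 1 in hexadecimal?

0x7ffff

The trailing 4 digits are 0, so subtracting 1 borrows through: they become F and the next digit up decrements.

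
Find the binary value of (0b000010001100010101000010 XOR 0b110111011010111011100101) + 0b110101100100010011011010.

First 0b000010001100010101000010 XOR 0b110111011010111011100101 = 0b110101010110101110100111.
Add column by column in base 2, right to left:
  1+0 = 1
  1+1 = 0 carry 1
  1+0+1 = 0 carry 1
  0+1+1 = 0 carry 1
  0+1+1 = 0 carry 1
  1+0+1 = 0 carry 1
  0+1+1 = 0 carry 1
  1+1+1 = 1 carry 1
  1+0+1 = 0 carry 1
  1+0+1 = 0 carry 1
  0+1+1 = 0 carry 1
  1+0+1 = 0 carry 1
  0+0+1 = 1
  1+0 = 1
  1+1 = 0 carry 1
  0+0+1 = 1
  1+0 = 1
  0+1 = 1
  1+1 = 0 carry 1
  0+0+1 = 1
  1+1 = 0 carry 1
  0+0+1 = 1
  1+1 = 0 carry 1
  1+1+1 = 1 carry 1
  final carry 1

0b1101010111011000010000001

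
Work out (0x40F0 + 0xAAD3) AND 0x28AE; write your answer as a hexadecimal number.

0x2882

Add column by column in base 16, right to left:
  0+3 = 3
  F+D = C carry 1
  0+A+1 = B
  4+A = E
Sum = 0xEBC3; now AND with 0x28AE:
  E&2=2, B&8=8, C&A=8, 3&E=2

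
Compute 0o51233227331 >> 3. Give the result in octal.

0o5123322733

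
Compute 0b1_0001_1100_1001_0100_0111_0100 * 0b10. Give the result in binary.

Multiply each base-2 digit by 2, carrying:
  0×2 = 0 → write 0
  0×2 = 0 → write 0
  1×2 = 2 → write 0 carry 1
  0×2+1 = 1 → write 1
  1×2 = 2 → write 0 carry 1
  1×2+1 = 3 → write 1 carry 1
  1×2+1 = 3 → write 1 carry 1
  0×2+1 = 1 → write 1
  0×2 = 0 → write 0
  0×2 = 0 → write 0
  1×2 = 2 → write 0 carry 1
  0×2+1 = 1 → write 1
  1×2 = 2 → write 0 carry 1
  0×2+1 = 1 → write 1
  0×2 = 0 → write 0
  1×2 = 2 → write 0 carry 1
  0×2+1 = 1 → write 1
  0×2 = 0 → write 0
  1×2 = 2 → write 0 carry 1
  1×2+1 = 3 → write 1 carry 1
  1×2+1 = 3 → write 1 carry 1
  0×2+1 = 1 → write 1
  0×2 = 0 → write 0
  0×2 = 0 → write 0
  1×2 = 2 → write 0 carry 1
  remaining carry: 1

0b10001110010010100011101000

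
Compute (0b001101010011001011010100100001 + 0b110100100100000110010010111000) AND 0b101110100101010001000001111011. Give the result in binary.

0b100101010001000001011001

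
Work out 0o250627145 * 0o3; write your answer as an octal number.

Multiply each base-8 digit by 3, carrying:
  5×3 = 15 → write 7 carry 1
  4×3+1 = 13 → write 5 carry 1
  1×3+1 = 4 → write 4
  7×3 = 21 → write 5 carry 2
  2×3+2 = 8 → write 0 carry 1
  6×3+1 = 19 → write 3 carry 2
  0×3+2 = 2 → write 2
  5×3 = 15 → write 7 carry 1
  2×3+1 = 7 → write 7

0o772305457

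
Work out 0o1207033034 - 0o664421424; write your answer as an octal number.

0o322411410

Subtract column by column in base 8:
  4-4 → 0
  3-2 → 1
  0-4 → 4 (borrow)
  3-1-1 → 1
  3-2 → 1
  0-4 → 4 (borrow)
  7-4-1 → 2
  0-6 → 2 (borrow)
  2-6-1 → 3 (borrow)
  1-0-1 → 0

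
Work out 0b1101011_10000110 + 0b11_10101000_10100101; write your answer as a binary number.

0b1000001010000101011

Add column by column in base 2, right to left:
  0+1 = 1
  1+0 = 1
  1+1 = 0 carry 1
  0+0+1 = 1
  0+0 = 0
  0+1 = 1
  0+0 = 0
  1+1 = 0 carry 1
  1+0+1 = 0 carry 1
  1+0+1 = 0 carry 1
  0+0+1 = 1
  1+1 = 0 carry 1
  0+0+1 = 1
  1+1 = 0 carry 1
  1+0+1 = 0 carry 1
  0+1+1 = 0 carry 1
  0+1+1 = 0 carry 1
  0+1+1 = 0 carry 1
  final carry 1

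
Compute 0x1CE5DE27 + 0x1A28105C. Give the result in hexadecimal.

0x370DEE83

Add column by column in base 16, right to left:
  7+C = 3 carry 1
  2+5+1 = 8
  E+0 = E
  D+1 = E
  5+8 = D
  E+2 = 0 carry 1
  C+A+1 = 7 carry 1
  1+1+1 = 3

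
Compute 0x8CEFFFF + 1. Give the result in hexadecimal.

0x8CF0000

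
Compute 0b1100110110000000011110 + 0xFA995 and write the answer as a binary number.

0b10000110000100110110011

0xFA995 = 0b11111010100110010101 in binary.
Add column by column in base 2, right to left:
  0+1 = 1
  1+0 = 1
  1+1 = 0 carry 1
  1+0+1 = 0 carry 1
  1+1+1 = 1 carry 1
  0+0+1 = 1
  0+0 = 0
  0+1 = 1
  0+1 = 1
  0+0 = 0
  0+0 = 0
  0+1 = 1
  0+0 = 0
  1+1 = 0 carry 1
  1+0+1 = 0 carry 1
  0+1+1 = 0 carry 1
  1+1+1 = 1 carry 1
  1+1+1 = 1 carry 1
  0+1+1 = 0 carry 1
  0+1+1 = 0 carry 1
  1+0+1 = 0 carry 1
  1+0+1 = 0 carry 1
  final carry 1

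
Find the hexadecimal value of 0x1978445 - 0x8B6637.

0x10C1E0E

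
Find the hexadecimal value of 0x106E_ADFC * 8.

0x83756FE0

Multiply each base-16 digit by 8, carrying:
  C×8 = 96 → write 0 carry 6
  F×8+6 = 126 → write E carry 7
  D×8+7 = 111 → write F carry 6
  A×8+6 = 86 → write 6 carry 5
  E×8+5 = 117 → write 5 carry 7
  6×8+7 = 55 → write 7 carry 3
  0×8+3 = 3 → write 3
  1×8 = 8 → write 8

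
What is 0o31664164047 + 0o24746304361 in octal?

Add column by column in base 8, right to left:
  7+1 = 0 carry 1
  4+6+1 = 3 carry 1
  0+3+1 = 4
  4+4 = 0 carry 1
  6+0+1 = 7
  1+3 = 4
  4+6 = 2 carry 1
  6+4+1 = 3 carry 1
  6+7+1 = 6 carry 1
  1+4+1 = 6
  3+2 = 5

0o56632470430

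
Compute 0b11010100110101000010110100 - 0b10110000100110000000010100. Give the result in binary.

0b100100001111000010100000

Subtract column by column in base 2:
  0-0 → 0
  0-0 → 0
  1-1 → 0
  0-0 → 0
  1-1 → 0
  1-0 → 1
  0-0 → 0
  1-0 → 1
  0-0 → 0
  0-0 → 0
  0-0 → 0
  0-0 → 0
  1-0 → 1
  0-1 → 1 (borrow)
  1-1-1 → 1 (borrow)
  0-0-1 → 1 (borrow)
  1-0-1 → 0
  1-1 → 0
  0-0 → 0
  0-0 → 0
  1-0 → 1
  0-0 → 0
  1-1 → 0
  0-1 → 1 (borrow)
  1-0-1 → 0
  1-1 → 0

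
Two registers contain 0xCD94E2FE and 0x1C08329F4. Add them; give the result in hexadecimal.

0x28E180CF2

Add column by column in base 16, right to left:
  E+4 = 2 carry 1
  F+F+1 = F carry 1
  2+9+1 = C
  E+2 = 0 carry 1
  4+3+1 = 8
  9+8 = 1 carry 1
  D+0+1 = E
  C+C = 8 carry 1
  0+1+1 = 2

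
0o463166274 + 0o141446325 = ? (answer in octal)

0o624634621

Add column by column in base 8, right to left:
  4+5 = 1 carry 1
  7+2+1 = 2 carry 1
  2+3+1 = 6
  6+6 = 4 carry 1
  6+4+1 = 3 carry 1
  1+4+1 = 6
  3+1 = 4
  6+4 = 2 carry 1
  4+1+1 = 6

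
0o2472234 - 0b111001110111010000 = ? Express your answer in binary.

0b1101101011011001100

0o2472234 = 0b10100111010010011100 in binary.
Subtract column by column in base 2:
  0-0 → 0
  0-0 → 0
  1-0 → 1
  1-0 → 1
  1-1 → 0
  0-0 → 0
  0-1 → 1 (borrow)
  1-1-1 → 1 (borrow)
  0-1-1 → 0 (borrow)
  0-0-1 → 1 (borrow)
  1-1-1 → 1 (borrow)
  0-1-1 → 0 (borrow)
  1-1-1 → 1 (borrow)
  1-0-1 → 0
  1-0 → 1
  0-1 → 1 (borrow)
  0-1-1 → 0 (borrow)
  1-1-1 → 1 (borrow)
  0-0-1 → 1 (borrow)
  1-0-1 → 0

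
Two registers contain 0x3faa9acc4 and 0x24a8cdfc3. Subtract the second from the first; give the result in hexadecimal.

Subtract column by column in base 16:
  4-3 → 1
  c-c → 0
  c-f → d (borrow)
  a-d-1 → c (borrow)
  9-c-1 → c (borrow)
  a-8-1 → 1
  a-a → 0
  f-4 → b
  3-2 → 1

0x1b01ccd01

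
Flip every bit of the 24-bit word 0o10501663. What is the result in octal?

0o67276114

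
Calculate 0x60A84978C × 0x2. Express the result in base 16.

0xC15092F18

Multiply each base-16 digit by 2, carrying:
  C×2 = 24 → write 8 carry 1
  8×2+1 = 17 → write 1 carry 1
  7×2+1 = 15 → write F
  9×2 = 18 → write 2 carry 1
  4×2+1 = 9 → write 9
  8×2 = 16 → write 0 carry 1
  A×2+1 = 21 → write 5 carry 1
  0×2+1 = 1 → write 1
  6×2 = 12 → write C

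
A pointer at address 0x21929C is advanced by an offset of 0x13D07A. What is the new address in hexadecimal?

Add column by column in base 16, right to left:
  C+A = 6 carry 1
  9+7+1 = 1 carry 1
  2+0+1 = 3
  9+D = 6 carry 1
  1+3+1 = 5
  2+1 = 3

0x356316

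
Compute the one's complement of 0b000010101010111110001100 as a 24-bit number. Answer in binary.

0b111101010101000001110011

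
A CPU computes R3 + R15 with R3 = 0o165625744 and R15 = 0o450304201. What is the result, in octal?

Add column by column in base 8, right to left:
  4+1 = 5
  4+0 = 4
  7+2 = 1 carry 1
  5+4+1 = 2 carry 1
  2+0+1 = 3
  6+3 = 1 carry 1
  5+0+1 = 6
  6+5 = 3 carry 1
  1+4+1 = 6

0o636132145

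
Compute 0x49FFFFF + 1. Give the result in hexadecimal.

The trailing 5 digits are F (max in base 16), so adding 1 cascades: they roll to 0 and the next digit up increments.

0x4A00000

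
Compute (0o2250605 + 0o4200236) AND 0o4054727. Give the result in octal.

0o4050003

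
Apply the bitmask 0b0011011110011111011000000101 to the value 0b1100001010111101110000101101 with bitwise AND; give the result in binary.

0b0000001010011101010000000101

AND bit by bit (1 only where both bits are 1):
  1100001010111101110000101101
& 0011011110011111011000000101
= 0000001010011101010000000101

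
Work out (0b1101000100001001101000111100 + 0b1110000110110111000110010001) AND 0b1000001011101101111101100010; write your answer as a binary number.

0b1000001011000000101101000000

Add column by column in base 2, right to left:
  0+1 = 1
  0+0 = 0
  1+0 = 1
  1+0 = 1
  1+1 = 0 carry 1
  1+0+1 = 0 carry 1
  0+0+1 = 1
  0+1 = 1
  0+1 = 1
  1+0 = 1
  0+0 = 0
  1+0 = 1
  1+1 = 0 carry 1
  0+1+1 = 0 carry 1
  0+1+1 = 0 carry 1
  1+0+1 = 0 carry 1
  0+1+1 = 0 carry 1
  0+1+1 = 0 carry 1
  0+0+1 = 1
  0+1 = 1
  1+1 = 0 carry 1
  0+0+1 = 1
  0+0 = 0
  0+0 = 0
  1+0 = 1
  0+1 = 1
  1+1 = 0 carry 1
  1+1+1 = 1 carry 1
  final carry 1
Sum = 0b11011001011000000101111001101; now AND with 0b1000001011101101111101100010:
  11011001011000000101111001101
& 01000001011101101111101100010
= 01000001011000000101101000000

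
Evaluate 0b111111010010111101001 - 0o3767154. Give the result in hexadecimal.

0xFB77D

0b111111010010111101001 = 0x1FA5E9 in hexadecimal.
0o3767154 = 0xFEE6C in hexadecimal.
Subtract column by column in base 16:
  9-C → D (borrow)
  E-6-1 → 7
  5-E → 7 (borrow)
  A-E-1 → B (borrow)
  F-F-1 → F (borrow)
  1-0-1 → 0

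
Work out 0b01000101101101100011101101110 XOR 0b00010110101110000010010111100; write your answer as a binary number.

XOR bit by bit (1 where the bits differ):
  01000101101101100011101101110
^ 00010110101110000010010111100
= 01010011000011100001111010010

0b01010011000011100001111010010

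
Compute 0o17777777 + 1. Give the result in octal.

0o20000000

The trailing 7 digits are 7 (max in base 8), so adding 1 cascades: they roll to 0 and the next digit up increments.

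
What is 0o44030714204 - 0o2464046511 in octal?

0o41344645473

Subtract column by column in base 8:
  4-1 → 3
  0-1 → 7 (borrow)
  2-5-1 → 4 (borrow)
  4-6-1 → 5 (borrow)
  1-4-1 → 4 (borrow)
  7-0-1 → 6
  0-4 → 4 (borrow)
  3-6-1 → 4 (borrow)
  0-4-1 → 3 (borrow)
  4-2-1 → 1
  4-0 → 4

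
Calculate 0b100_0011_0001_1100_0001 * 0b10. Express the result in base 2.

0b10000110001110000010

Multiply each base-2 digit by 2, carrying:
  1×2 = 2 → write 0 carry 1
  0×2+1 = 1 → write 1
  0×2 = 0 → write 0
  0×2 = 0 → write 0
  0×2 = 0 → write 0
  0×2 = 0 → write 0
  1×2 = 2 → write 0 carry 1
  1×2+1 = 3 → write 1 carry 1
  1×2+1 = 3 → write 1 carry 1
  0×2+1 = 1 → write 1
  0×2 = 0 → write 0
  0×2 = 0 → write 0
  1×2 = 2 → write 0 carry 1
  1×2+1 = 3 → write 1 carry 1
  0×2+1 = 1 → write 1
  0×2 = 0 → write 0
  0×2 = 0 → write 0
  0×2 = 0 → write 0
  1×2 = 2 → write 0 carry 1
  remaining carry: 1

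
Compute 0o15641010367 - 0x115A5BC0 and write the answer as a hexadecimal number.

0x5D29B537

0o15641010367 = 0x6E8410F7 in hexadecimal.
Subtract column by column in base 16:
  7-0 → 7
  F-C → 3
  0-B → 5 (borrow)
  1-5-1 → B (borrow)
  4-A-1 → 9 (borrow)
  8-5-1 → 2
  E-1 → D
  6-1 → 5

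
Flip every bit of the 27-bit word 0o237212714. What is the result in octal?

0o540565063

Each oct digit d becomes 7−d:
  2→5, 3→4, 7→0, 2→5, 1→6, 2→5, 7→0, 1→6, 4→3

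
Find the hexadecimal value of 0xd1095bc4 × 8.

Multiply each base-16 digit by 8, carrying:
  4×8 = 32 → write 0 carry 2
  c×8+2 = 98 → write 2 carry 6
  b×8+6 = 94 → write e carry 5
  5×8+5 = 45 → write d carry 2
  9×8+2 = 74 → write a carry 4
  0×8+4 = 4 → write 4
  1×8 = 8 → write 8
  d×8 = 104 → write 8 carry 6
  remaining carry: 6

0x6884ade20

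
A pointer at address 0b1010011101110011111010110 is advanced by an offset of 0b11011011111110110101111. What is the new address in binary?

0b1101111001110010110000101

Add column by column in base 2, right to left:
  0+1 = 1
  1+1 = 0 carry 1
  1+1+1 = 1 carry 1
  0+1+1 = 0 carry 1
  1+0+1 = 0 carry 1
  0+1+1 = 0 carry 1
  1+0+1 = 0 carry 1
  1+1+1 = 1 carry 1
  1+1+1 = 1 carry 1
  1+0+1 = 0 carry 1
  1+1+1 = 1 carry 1
  0+1+1 = 0 carry 1
  0+1+1 = 0 carry 1
  1+1+1 = 1 carry 1
  1+1+1 = 1 carry 1
  1+1+1 = 1 carry 1
  0+1+1 = 0 carry 1
  1+0+1 = 0 carry 1
  1+1+1 = 1 carry 1
  1+1+1 = 1 carry 1
  0+0+1 = 1
  0+1 = 1
  1+1 = 0 carry 1
  0+0+1 = 1
  1+0 = 1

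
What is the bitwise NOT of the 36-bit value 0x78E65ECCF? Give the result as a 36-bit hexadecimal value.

0x8719A1330

Each hex digit d becomes F−d:
  7→8, 8→7, E→1, 6→9, 5→A, E→1, C→3, C→3, F→0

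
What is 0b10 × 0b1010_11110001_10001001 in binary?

Multiply each base-2 digit by 2, carrying:
  1×2 = 2 → write 0 carry 1
  0×2+1 = 1 → write 1
  0×2 = 0 → write 0
  1×2 = 2 → write 0 carry 1
  0×2+1 = 1 → write 1
  0×2 = 0 → write 0
  0×2 = 0 → write 0
  1×2 = 2 → write 0 carry 1
  1×2+1 = 3 → write 1 carry 1
  0×2+1 = 1 → write 1
  0×2 = 0 → write 0
  0×2 = 0 → write 0
  1×2 = 2 → write 0 carry 1
  1×2+1 = 3 → write 1 carry 1
  1×2+1 = 3 → write 1 carry 1
  1×2+1 = 3 → write 1 carry 1
  0×2+1 = 1 → write 1
  1×2 = 2 → write 0 carry 1
  0×2+1 = 1 → write 1
  1×2 = 2 → write 0 carry 1
  remaining carry: 1

0b101011110001100010010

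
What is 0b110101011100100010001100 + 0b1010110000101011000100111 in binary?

Add column by column in base 2, right to left:
  0+1 = 1
  0+1 = 1
  1+1 = 0 carry 1
  1+0+1 = 0 carry 1
  0+0+1 = 1
  0+1 = 1
  0+0 = 0
  1+0 = 1
  0+0 = 0
  0+1 = 1
  0+1 = 1
  1+0 = 1
  0+1 = 1
  0+0 = 0
  1+1 = 0 carry 1
  1+0+1 = 0 carry 1
  1+0+1 = 0 carry 1
  0+0+1 = 1
  1+0 = 1
  0+1 = 1
  1+1 = 0 carry 1
  0+0+1 = 1
  1+1 = 0 carry 1
  1+0+1 = 0 carry 1
  0+1+1 = 0 carry 1
  final carry 1

0b10001011100001111010110011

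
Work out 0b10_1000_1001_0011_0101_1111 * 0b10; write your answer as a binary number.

Multiply each base-2 digit by 2, carrying:
  1×2 = 2 → write 0 carry 1
  1×2+1 = 3 → write 1 carry 1
  1×2+1 = 3 → write 1 carry 1
  1×2+1 = 3 → write 1 carry 1
  1×2+1 = 3 → write 1 carry 1
  0×2+1 = 1 → write 1
  1×2 = 2 → write 0 carry 1
  0×2+1 = 1 → write 1
  1×2 = 2 → write 0 carry 1
  1×2+1 = 3 → write 1 carry 1
  0×2+1 = 1 → write 1
  0×2 = 0 → write 0
  1×2 = 2 → write 0 carry 1
  0×2+1 = 1 → write 1
  0×2 = 0 → write 0
  1×2 = 2 → write 0 carry 1
  0×2+1 = 1 → write 1
  0×2 = 0 → write 0
  0×2 = 0 → write 0
  1×2 = 2 → write 0 carry 1
  0×2+1 = 1 → write 1
  1×2 = 2 → write 0 carry 1
  remaining carry: 1

0b10100010010011010111110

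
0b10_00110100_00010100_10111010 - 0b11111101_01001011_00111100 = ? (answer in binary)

0b1001101101100100101111110

Subtract column by column in base 2:
  0-0 → 0
  1-0 → 1
  0-1 → 1 (borrow)
  1-1-1 → 1 (borrow)
  1-1-1 → 1 (borrow)
  1-1-1 → 1 (borrow)
  0-0-1 → 1 (borrow)
  1-0-1 → 0
  0-1 → 1 (borrow)
  0-1-1 → 0 (borrow)
  1-0-1 → 0
  0-1 → 1 (borrow)
  1-0-1 → 0
  0-0 → 0
  0-1 → 1 (borrow)
  0-0-1 → 1 (borrow)
  0-1-1 → 0 (borrow)
  0-0-1 → 1 (borrow)
  1-1-1 → 1 (borrow)
  0-1-1 → 0 (borrow)
  1-1-1 → 1 (borrow)
  1-1-1 → 1 (borrow)
  0-1-1 → 0 (borrow)
  0-1-1 → 0 (borrow)
  0-0-1 → 1 (borrow)
  1-0-1 → 0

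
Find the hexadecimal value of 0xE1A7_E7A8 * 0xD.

0xB7586C388

Multiply each base-16 digit by 13, carrying:
  8×13 = 104 → write 8 carry 6
  A×13+6 = 136 → write 8 carry 8
  7×13+8 = 99 → write 3 carry 6
  E×13+6 = 188 → write C carry 11
  7×13+11 = 102 → write 6 carry 6
  A×13+6 = 136 → write 8 carry 8
  1×13+8 = 21 → write 5 carry 1
  E×13+1 = 183 → write 7 carry 11
  remaining carry: B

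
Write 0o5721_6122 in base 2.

Each octal digit is 3 bits: 5=101 7=111 2=010 1=001 6=110 1=001 2=010 2=010.

0b101111010001110001010010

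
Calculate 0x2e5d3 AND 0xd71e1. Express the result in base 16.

AND each hex digit independently (no carries):
  2&d=0, e&7=6, 5&1=1, d&e=c, 3&1=1

0x061c1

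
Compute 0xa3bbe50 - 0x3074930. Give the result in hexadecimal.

Subtract column by column in base 16:
  0-0 → 0
  5-3 → 2
  e-9 → 5
  b-4 → 7
  b-7 → 4
  3-0 → 3
  a-3 → 7

0x7347520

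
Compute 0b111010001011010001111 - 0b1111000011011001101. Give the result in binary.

0b101011000111111000010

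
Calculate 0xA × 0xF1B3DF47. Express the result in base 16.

0x97106B8C6

Multiply each base-16 digit by 10, carrying:
  7×10 = 70 → write 6 carry 4
  4×10+4 = 44 → write C carry 2
  F×10+2 = 152 → write 8 carry 9
  D×10+9 = 139 → write B carry 8
  3×10+8 = 38 → write 6 carry 2
  B×10+2 = 112 → write 0 carry 7
  1×10+7 = 17 → write 1 carry 1
  F×10+1 = 151 → write 7 carry 9
  remaining carry: 9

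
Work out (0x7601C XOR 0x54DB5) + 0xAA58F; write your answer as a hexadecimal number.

First 0x7601C XOR 0x54DB5 = 0x22DA9.
Add column by column in base 16, right to left:
  9+F = 8 carry 1
  A+8+1 = 3 carry 1
  D+5+1 = 3 carry 1
  2+A+1 = D
  2+A = C

0xCD338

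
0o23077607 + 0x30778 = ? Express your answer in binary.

0o23077607 = 0b10011000111111110000111 in binary.
0x30778 = 0b110000011101111000 in binary.
Add column by column in base 2, right to left:
  1+0 = 1
  1+0 = 1
  1+0 = 1
  0+1 = 1
  0+1 = 1
  0+1 = 1
  0+1 = 1
  1+0 = 1
  1+1 = 0 carry 1
  1+1+1 = 1 carry 1
  1+1+1 = 1 carry 1
  1+0+1 = 0 carry 1
  1+0+1 = 0 carry 1
  1+0+1 = 0 carry 1
  1+0+1 = 0 carry 1
  0+0+1 = 1
  0+1 = 1
  0+1 = 1
  1+0 = 1
  1+0 = 1
  0+0 = 0
  0+0 = 0
  1+0 = 1

0b10011111000011011111111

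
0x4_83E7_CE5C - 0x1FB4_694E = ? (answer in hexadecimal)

Subtract column by column in base 16:
  C-E → E (borrow)
  5-4-1 → 0
  E-9 → 5
  C-6 → 6
  7-4 → 3
  E-B → 3
  3-F → 4 (borrow)
  8-1-1 → 6
  4-0 → 4

0x46433650E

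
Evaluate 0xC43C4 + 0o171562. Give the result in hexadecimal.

0o171562 = 0xF372 in hexadecimal.
Add column by column in base 16, right to left:
  4+2 = 6
  C+7 = 3 carry 1
  3+3+1 = 7
  4+F = 3 carry 1
  C+0+1 = D

0xD3736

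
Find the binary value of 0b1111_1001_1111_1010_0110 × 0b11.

0b1011101101111011110010

Multiply each base-2 digit by 3, carrying:
  0×3 = 0 → write 0
  1×3 = 3 → write 1 carry 1
  1×3+1 = 4 → write 0 carry 2
  0×3+2 = 2 → write 0 carry 1
  0×3+1 = 1 → write 1
  1×3 = 3 → write 1 carry 1
  0×3+1 = 1 → write 1
  1×3 = 3 → write 1 carry 1
  1×3+1 = 4 → write 0 carry 2
  1×3+2 = 5 → write 1 carry 2
  1×3+2 = 5 → write 1 carry 2
  1×3+2 = 5 → write 1 carry 2
  1×3+2 = 5 → write 1 carry 2
  0×3+2 = 2 → write 0 carry 1
  0×3+1 = 1 → write 1
  1×3 = 3 → write 1 carry 1
  1×3+1 = 4 → write 0 carry 2
  1×3+2 = 5 → write 1 carry 2
  1×3+2 = 5 → write 1 carry 2
  1×3+2 = 5 → write 1 carry 2
  remaining carry: 10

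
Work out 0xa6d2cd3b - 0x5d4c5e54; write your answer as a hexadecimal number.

0x49866ee7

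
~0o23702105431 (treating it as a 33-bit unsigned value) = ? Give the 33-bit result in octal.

Each oct digit d becomes 7−d:
  2→5, 3→4, 7→0, 0→7, 2→5, 1→6, 0→7, 5→2, 4→3, 3→4, 1→6

0o54075672346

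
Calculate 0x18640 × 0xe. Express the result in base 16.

Multiply each base-16 digit by 14, carrying:
  0×14 = 0 → write 0
  4×14 = 56 → write 8 carry 3
  6×14+3 = 87 → write 7 carry 5
  8×14+5 = 117 → write 5 carry 7
  1×14+7 = 21 → write 5 carry 1
  remaining carry: 1

0x155780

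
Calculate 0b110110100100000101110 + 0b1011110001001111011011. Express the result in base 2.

0b10010100101110000001001

Add column by column in base 2, right to left:
  0+1 = 1
  1+1 = 0 carry 1
  1+0+1 = 0 carry 1
  1+1+1 = 1 carry 1
  0+1+1 = 0 carry 1
  1+0+1 = 0 carry 1
  0+1+1 = 0 carry 1
  0+1+1 = 0 carry 1
  0+1+1 = 0 carry 1
  0+1+1 = 0 carry 1
  0+0+1 = 1
  1+0 = 1
  0+1 = 1
  0+0 = 0
  1+0 = 1
  0+0 = 0
  1+1 = 0 carry 1
  1+1+1 = 1 carry 1
  0+1+1 = 0 carry 1
  1+1+1 = 1 carry 1
  1+0+1 = 0 carry 1
  0+1+1 = 0 carry 1
  final carry 1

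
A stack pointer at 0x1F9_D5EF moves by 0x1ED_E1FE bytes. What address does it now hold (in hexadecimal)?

0x3E7B7ED

Add column by column in base 16, right to left:
  F+E = D carry 1
  E+F+1 = E carry 1
  5+1+1 = 7
  D+E = B carry 1
  9+D+1 = 7 carry 1
  F+E+1 = E carry 1
  1+1+1 = 3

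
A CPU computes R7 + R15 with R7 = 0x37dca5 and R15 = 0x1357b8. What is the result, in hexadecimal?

0x4b345d

Add column by column in base 16, right to left:
  5+8 = d
  a+b = 5 carry 1
  c+7+1 = 4 carry 1
  d+5+1 = 3 carry 1
  7+3+1 = b
  3+1 = 4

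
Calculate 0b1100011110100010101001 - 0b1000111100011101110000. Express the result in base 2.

Subtract column by column in base 2:
  1-0 → 1
  0-0 → 0
  0-0 → 0
  1-0 → 1
  0-1 → 1 (borrow)
  1-1-1 → 1 (borrow)
  0-1-1 → 0 (borrow)
  1-0-1 → 0
  0-1 → 1 (borrow)
  0-1-1 → 0 (borrow)
  0-1-1 → 0 (borrow)
  1-0-1 → 0
  0-0 → 0
  1-0 → 1
  1-1 → 0
  1-1 → 0
  1-1 → 0
  0-1 → 1 (borrow)
  0-0-1 → 1 (borrow)
  0-0-1 → 1 (borrow)
  1-0-1 → 0
  1-1 → 0

0b11100010000100111001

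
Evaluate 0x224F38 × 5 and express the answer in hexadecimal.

Multiply each base-16 digit by 5, carrying:
  8×5 = 40 → write 8 carry 2
  3×5+2 = 17 → write 1 carry 1
  F×5+1 = 76 → write C carry 4
  4×5+4 = 24 → write 8 carry 1
  2×5+1 = 11 → write B
  2×5 = 10 → write A

0xAB8C18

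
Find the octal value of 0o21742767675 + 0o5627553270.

0o27572543165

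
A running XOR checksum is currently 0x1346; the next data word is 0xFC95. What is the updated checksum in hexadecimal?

0xEFD3

XOR each hex digit independently (no carries):
  1^F=E, 3^C=F, 4^9=D, 6^5=3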